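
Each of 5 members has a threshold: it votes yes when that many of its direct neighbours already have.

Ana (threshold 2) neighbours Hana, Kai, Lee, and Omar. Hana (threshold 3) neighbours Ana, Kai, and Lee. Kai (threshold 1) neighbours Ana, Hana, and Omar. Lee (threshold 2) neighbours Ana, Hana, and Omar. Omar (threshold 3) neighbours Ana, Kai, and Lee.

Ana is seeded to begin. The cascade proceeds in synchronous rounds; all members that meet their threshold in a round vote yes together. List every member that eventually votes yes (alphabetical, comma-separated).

Ana, Kai

Round 1 — Ana votes yes (initial).
Round 2 — checking thresholds:
  Hana: 1 of 3 neighbours < 3, holds.
  Kai: 1 of 3 neighbours ≥ 1, votes yes.
  Lee: 1 of 3 neighbours < 2, holds.
  Omar: 1 of 3 neighbours < 3, holds.
Round 3 — no new yes votes; cascade stops.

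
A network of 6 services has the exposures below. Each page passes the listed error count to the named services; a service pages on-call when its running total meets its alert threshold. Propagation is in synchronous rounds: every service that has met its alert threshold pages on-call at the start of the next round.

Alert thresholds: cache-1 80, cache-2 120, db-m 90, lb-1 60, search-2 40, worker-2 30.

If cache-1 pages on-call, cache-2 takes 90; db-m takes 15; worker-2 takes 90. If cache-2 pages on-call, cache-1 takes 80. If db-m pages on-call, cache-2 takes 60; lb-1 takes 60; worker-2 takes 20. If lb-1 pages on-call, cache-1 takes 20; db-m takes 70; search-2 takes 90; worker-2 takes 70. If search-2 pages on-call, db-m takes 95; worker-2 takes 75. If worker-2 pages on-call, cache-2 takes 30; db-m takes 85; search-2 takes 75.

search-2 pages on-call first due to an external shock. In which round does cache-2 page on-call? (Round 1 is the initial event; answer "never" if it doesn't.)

never

Round 1 — search-2 pages on-call (initial).
  db-m: +95 → 95 ≥ 90
  worker-2: +75 → 75 ≥ 30
Round 2 — db-m, worker-2 page on-call.
  cache-2: +60+30 → 90 < 120
  lb-1: +60 → 60 ≥ 60
Round 3 — lb-1 pages on-call.
  cache-1: +20 → 20 < 80
No further pages.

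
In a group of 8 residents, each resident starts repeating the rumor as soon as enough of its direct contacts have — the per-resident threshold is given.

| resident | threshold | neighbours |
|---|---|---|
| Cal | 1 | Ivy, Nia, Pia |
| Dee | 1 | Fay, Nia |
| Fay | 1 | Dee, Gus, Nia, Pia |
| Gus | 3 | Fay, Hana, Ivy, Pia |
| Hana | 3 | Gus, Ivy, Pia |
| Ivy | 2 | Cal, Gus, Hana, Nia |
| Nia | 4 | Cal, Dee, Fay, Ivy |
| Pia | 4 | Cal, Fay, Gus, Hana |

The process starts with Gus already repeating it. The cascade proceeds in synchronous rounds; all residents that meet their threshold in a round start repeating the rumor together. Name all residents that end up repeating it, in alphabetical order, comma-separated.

Dee, Fay, Gus

Round 1 — Gus starts repeating the rumor (initial).
Round 2 — checking thresholds:
  Fay: 1 of 4 neighbours ≥ 1, starts repeating the rumor.
  Hana: 1 of 3 neighbours < 3, not yet.
  Ivy: 1 of 4 neighbours < 2, not yet.
  Pia: 1 of 4 neighbours < 4, not yet.
Round 3 — checking thresholds:
  Dee: 1 of 2 neighbours ≥ 1, starts repeating the rumor.
  Hana: 1 of 3 neighbours < 3, not yet.
  Ivy: 1 of 4 neighbours < 2, not yet.
  Nia: 1 of 4 neighbours < 4, not yet.
  Pia: 2 of 4 neighbours < 4, not yet.
Round 4 — no new spreads; cascade stops.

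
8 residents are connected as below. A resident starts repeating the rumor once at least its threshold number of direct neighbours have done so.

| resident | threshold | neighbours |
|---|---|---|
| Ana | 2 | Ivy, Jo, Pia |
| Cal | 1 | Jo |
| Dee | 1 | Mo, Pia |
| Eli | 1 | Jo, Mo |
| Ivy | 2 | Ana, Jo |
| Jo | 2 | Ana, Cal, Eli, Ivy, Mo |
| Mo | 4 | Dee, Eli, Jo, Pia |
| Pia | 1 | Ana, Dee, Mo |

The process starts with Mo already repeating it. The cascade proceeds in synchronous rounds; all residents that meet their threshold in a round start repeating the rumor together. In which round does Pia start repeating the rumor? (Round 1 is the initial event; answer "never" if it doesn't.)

2

Round 1 — Mo starts repeating the rumor (initial).
Round 2 — checking thresholds:
  Dee: 1 of 2 neighbours ≥ 1, starts repeating the rumor.
  Eli: 1 of 2 neighbours ≥ 1, starts repeating the rumor.
  Jo: 1 of 5 neighbours < 2, not yet.
  Pia: 1 of 3 neighbours ≥ 1, starts repeating the rumor.
Round 3 — checking thresholds:
  Ana: 1 of 3 neighbours < 2, not yet.
  Jo: 2 of 5 neighbours ≥ 2, starts repeating the rumor.
Round 4 — checking thresholds:
  Ana: 2 of 3 neighbours ≥ 2, starts repeating the rumor.
  Cal: 1 of 1 neighbours ≥ 1, starts repeating the rumor.
  Ivy: 1 of 2 neighbours < 2, not yet.
Round 5 — checking thresholds:
  Ivy: 2 of 2 neighbours ≥ 2, starts repeating the rumor.
Round 6 — no new spreads; cascade stops.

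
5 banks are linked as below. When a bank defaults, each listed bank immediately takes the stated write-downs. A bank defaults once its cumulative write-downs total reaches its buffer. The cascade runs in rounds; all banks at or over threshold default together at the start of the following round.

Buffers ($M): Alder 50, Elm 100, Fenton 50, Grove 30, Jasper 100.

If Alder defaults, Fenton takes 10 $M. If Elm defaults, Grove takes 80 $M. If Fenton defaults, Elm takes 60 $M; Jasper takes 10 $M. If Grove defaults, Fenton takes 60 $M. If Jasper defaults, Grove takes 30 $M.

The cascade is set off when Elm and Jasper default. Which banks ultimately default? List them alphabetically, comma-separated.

Round 1 — Elm, Jasper default (initial).
  Grove: +80+30 → 110 ≥ 30
Round 2 — Grove defaults.
  Fenton: +60 → 60 ≥ 50
Round 3 — Fenton defaults.
No further defaults.

Elm, Fenton, Grove, Jasper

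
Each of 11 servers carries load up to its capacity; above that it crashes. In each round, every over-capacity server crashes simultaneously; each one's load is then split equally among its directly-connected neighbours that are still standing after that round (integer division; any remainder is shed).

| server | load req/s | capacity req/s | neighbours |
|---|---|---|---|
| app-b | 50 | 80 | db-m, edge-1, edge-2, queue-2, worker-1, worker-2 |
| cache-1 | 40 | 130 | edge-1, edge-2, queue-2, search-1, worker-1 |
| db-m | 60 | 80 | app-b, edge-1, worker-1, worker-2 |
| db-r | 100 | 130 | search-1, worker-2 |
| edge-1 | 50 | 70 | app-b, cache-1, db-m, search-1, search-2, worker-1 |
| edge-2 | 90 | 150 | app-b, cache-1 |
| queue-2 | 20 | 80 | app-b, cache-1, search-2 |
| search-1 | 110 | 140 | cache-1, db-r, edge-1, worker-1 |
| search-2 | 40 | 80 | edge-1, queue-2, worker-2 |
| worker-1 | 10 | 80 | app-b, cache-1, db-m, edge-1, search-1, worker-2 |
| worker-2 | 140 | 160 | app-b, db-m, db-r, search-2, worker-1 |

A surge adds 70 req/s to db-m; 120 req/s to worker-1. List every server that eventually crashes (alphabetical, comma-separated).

app-b, cache-1, db-m, db-r, edge-1, edge-2, queue-2, search-1, search-2, worker-1, worker-2

Round 1 — db-m at 130 > 80; worker-1 at 130 > 80. db-m, worker-1 crash.
  db-m sheds 130 req/s to app-b, edge-1, worker-2: 43 each (1 lost).
    app-b: 50+43 = 93 > 80
    edge-1: 50+43 = 93 > 70
    worker-2: 140+43 = 183 > 160
  worker-1 sheds 130 req/s to app-b, cache-1, edge-1, search-1, worker-2: 26 each.
    app-b: 93+26 = 119 > 80
    cache-1: 40+26 = 66 ≤ 130
    edge-1: 93+26 = 119 > 70
    search-1: 110+26 = 136 ≤ 140
    worker-2: 183+26 = 209 > 160
Round 2 — app-b, edge-1, worker-2 crash.
  app-b sheds 119 req/s to edge-2, queue-2: 59 each (1 lost).
    edge-2: 90+59 = 149 ≤ 150
    queue-2: 20+59 = 79 ≤ 80
  edge-1 sheds 119 req/s to cache-1, search-1, search-2: 39 each (2 lost).
    cache-1: 66+39 = 105 ≤ 130
    search-1: 136+39 = 175 > 140
    search-2: 40+39 = 79 ≤ 80
  worker-2 sheds 209 req/s to db-r, search-2: 104 each (1 lost).
    db-r: 100+104 = 204 > 130
    search-2: 79+104 = 183 > 80
Round 3 — db-r, search-1, search-2 crash.
  db-r sheds 204 req/s: no online neighbours, lost.
  search-1 sheds 175 req/s to cache-1: 175 each.
    cache-1: 105+175 = 280 > 130
  search-2 sheds 183 req/s to queue-2: 183 each.
    queue-2: 79+183 = 262 > 80
Round 4 — cache-1, queue-2 crash.
  cache-1 sheds 280 req/s to edge-2: 280 each.
    edge-2: 149+280 = 429 > 150
  queue-2 sheds 262 req/s: no online neighbours, lost.
Round 5 — edge-2 crashes.
  edge-2 sheds 429 req/s: no online neighbours, lost.
No further crashes.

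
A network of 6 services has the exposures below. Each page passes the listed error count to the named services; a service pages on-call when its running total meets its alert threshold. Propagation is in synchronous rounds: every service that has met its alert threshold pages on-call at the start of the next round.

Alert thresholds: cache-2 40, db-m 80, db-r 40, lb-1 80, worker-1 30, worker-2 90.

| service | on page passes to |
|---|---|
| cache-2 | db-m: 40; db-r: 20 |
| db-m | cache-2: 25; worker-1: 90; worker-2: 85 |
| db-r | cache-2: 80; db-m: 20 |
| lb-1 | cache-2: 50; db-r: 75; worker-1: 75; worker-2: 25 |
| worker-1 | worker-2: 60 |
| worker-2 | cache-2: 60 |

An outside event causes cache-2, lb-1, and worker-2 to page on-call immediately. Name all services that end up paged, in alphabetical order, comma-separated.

cache-2, db-r, lb-1, worker-1, worker-2

Round 1 — cache-2, lb-1, worker-2 page on-call (initial).
  db-m: +40 → 40 < 80
  db-r: +20+75 → 95 ≥ 40
  worker-1: +75 → 75 ≥ 30
Round 2 — db-r, worker-1 page on-call.
  db-m: +20 → 60 < 80
No further pages.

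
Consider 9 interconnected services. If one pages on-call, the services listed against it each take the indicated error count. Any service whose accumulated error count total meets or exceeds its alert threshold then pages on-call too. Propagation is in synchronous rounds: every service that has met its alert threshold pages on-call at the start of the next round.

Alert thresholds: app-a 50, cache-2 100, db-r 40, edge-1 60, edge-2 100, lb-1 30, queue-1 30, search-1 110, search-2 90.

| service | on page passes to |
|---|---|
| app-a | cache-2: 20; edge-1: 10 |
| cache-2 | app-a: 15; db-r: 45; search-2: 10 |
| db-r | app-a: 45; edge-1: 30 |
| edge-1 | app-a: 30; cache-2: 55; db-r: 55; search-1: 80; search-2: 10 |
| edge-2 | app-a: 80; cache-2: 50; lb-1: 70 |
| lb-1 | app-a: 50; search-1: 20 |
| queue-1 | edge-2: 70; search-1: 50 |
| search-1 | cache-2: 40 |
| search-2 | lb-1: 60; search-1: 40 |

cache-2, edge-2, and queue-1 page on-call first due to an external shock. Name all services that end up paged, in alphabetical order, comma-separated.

app-a, cache-2, db-r, edge-2, lb-1, queue-1

Round 1 — cache-2, edge-2, queue-1 page on-call (initial).
  app-a: +15+80 → 95 ≥ 50
  db-r: +45 → 45 ≥ 40
  lb-1: +70 → 70 ≥ 30
  search-1: +50 → 50 < 110
  search-2: +10 → 10 < 90
Round 2 — app-a, db-r, lb-1 page on-call.
  edge-1: +10+30 → 40 < 60
  search-1: +20 → 70 < 110
No further pages.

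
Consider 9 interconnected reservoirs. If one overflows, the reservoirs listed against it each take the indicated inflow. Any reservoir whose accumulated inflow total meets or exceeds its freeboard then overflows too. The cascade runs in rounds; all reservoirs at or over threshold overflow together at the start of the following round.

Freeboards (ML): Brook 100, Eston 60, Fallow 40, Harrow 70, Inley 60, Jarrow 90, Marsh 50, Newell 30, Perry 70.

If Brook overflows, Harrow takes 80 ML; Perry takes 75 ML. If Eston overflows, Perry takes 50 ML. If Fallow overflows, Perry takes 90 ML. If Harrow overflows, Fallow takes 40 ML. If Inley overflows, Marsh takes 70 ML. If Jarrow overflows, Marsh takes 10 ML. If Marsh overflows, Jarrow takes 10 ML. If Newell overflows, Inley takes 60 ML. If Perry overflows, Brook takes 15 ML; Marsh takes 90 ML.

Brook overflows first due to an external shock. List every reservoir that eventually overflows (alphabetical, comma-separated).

Brook, Fallow, Harrow, Marsh, Perry

Round 1 — Brook overflows (initial).
  Harrow: +80 → 80 ≥ 70
  Perry: +75 → 75 ≥ 70
Round 2 — Harrow, Perry overflow.
  Fallow: +40 → 40 ≥ 40
  Marsh: +90 → 90 ≥ 50
Round 3 — Fallow, Marsh overflow.
  Jarrow: +10 → 10 < 90
No further overflows.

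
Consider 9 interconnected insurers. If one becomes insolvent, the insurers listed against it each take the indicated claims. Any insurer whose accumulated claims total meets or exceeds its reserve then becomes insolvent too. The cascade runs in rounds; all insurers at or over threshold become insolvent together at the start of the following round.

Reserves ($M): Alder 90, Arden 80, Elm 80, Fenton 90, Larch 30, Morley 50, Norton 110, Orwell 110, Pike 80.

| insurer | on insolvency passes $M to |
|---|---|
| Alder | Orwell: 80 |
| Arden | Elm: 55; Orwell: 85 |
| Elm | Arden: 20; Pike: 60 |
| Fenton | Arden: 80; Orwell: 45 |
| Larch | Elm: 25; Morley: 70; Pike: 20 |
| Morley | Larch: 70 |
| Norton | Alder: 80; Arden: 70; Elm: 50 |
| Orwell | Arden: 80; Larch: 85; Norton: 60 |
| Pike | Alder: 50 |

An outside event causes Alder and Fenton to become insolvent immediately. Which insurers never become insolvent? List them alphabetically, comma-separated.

Round 1 — Alder, Fenton become insolvent (initial).
  Arden: +80 → 80 ≥ 80
  Orwell: +80+45 → 125 ≥ 110
Round 2 — Arden, Orwell become insolvent.
  Elm: +55 → 55 < 80
  Larch: +85 → 85 ≥ 30
  Norton: +60 → 60 < 110
Round 3 — Larch becomes insolvent.
  Elm: +25 → 80 ≥ 80
  Morley: +70 → 70 ≥ 50
  Pike: +20 → 20 < 80
Round 4 — Elm, Morley become insolvent.
  Pike: +60 → 80 ≥ 80
Round 5 — Pike becomes insolvent.
No further insolvencies.

Norton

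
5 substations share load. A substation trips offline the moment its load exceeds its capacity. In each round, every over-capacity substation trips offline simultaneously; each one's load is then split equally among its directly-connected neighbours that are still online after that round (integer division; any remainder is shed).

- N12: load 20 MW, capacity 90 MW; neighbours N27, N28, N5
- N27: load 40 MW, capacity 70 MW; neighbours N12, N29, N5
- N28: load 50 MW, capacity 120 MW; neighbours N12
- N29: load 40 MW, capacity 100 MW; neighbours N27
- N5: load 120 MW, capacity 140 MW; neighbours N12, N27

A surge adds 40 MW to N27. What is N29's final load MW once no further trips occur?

Round 1 — N27 at 80 > 70. N27 trips offline.
  N27 sheds 80 MW to N12, N29, N5: 26 each (2 lost).
    N12: 20+26 = 46 ≤ 90
    N29: 40+26 = 66 ≤ 100
    N5: 120+26 = 146 > 140
Round 2 — N5 trips offline.
  N5 sheds 146 MW to N12: 146 each.
    N12: 46+146 = 192 > 90
Round 3 — N12 trips offline.
  N12 sheds 192 MW to N28: 192 each.
    N28: 50+192 = 242 > 120
Round 4 — N28 trips offline.
  N28 sheds 242 MW: no online neighbours, lost.
No further trips.

66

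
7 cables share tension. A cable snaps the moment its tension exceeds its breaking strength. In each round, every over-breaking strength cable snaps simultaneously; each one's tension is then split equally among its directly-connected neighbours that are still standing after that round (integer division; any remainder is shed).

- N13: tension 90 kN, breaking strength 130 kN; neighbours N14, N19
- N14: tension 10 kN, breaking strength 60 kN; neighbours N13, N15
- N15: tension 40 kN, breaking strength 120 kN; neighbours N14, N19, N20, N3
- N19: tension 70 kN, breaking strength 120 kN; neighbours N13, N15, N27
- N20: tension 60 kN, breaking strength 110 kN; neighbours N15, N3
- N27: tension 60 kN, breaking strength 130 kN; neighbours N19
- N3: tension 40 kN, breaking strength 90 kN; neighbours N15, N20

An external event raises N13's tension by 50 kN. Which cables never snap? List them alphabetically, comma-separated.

N27

Round 1 — N13 at 140 > 130. N13 snaps.
  N13 sheds 140 kN to N14, N19: 70 each.
    N14: 10+70 = 80 > 60
    N19: 70+70 = 140 > 120
Round 2 — N14, N19 snap.
  N14 sheds 80 kN to N15: 80 each.
    N15: 40+80 = 120 ≤ 120
  N19 sheds 140 kN to N15, N27: 70 each.
    N15: 120+70 = 190 > 120
    N27: 60+70 = 130 ≤ 130
Round 3 — N15 snaps.
  N15 sheds 190 kN to N20, N3: 95 each.
    N20: 60+95 = 155 > 110
    N3: 40+95 = 135 > 90
Round 4 — N20, N3 snap.
  N20 sheds 155 kN: no online neighbours, lost.
  N3 sheds 135 kN: no online neighbours, lost.
No further breaks.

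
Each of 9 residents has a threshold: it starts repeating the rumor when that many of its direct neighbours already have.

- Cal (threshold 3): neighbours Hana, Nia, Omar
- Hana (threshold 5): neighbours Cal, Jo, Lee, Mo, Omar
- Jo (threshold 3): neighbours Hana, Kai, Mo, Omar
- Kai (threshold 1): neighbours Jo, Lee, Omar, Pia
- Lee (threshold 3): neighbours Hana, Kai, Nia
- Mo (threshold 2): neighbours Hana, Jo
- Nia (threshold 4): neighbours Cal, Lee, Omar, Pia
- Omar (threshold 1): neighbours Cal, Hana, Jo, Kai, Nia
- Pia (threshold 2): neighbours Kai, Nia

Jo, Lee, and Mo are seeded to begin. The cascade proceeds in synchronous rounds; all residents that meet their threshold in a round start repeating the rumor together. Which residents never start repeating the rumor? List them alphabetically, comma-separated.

Cal, Hana, Nia, Pia

Round 1 — Jo, Lee, Mo start repeating the rumor (initial).
Round 2 — checking thresholds:
  Hana: 3 of 5 neighbours < 5, not yet.
  Kai: 2 of 4 neighbours ≥ 1, starts repeating the rumor.
  Nia: 1 of 4 neighbours < 4, not yet.
  Omar: 1 of 5 neighbours ≥ 1, starts repeating the rumor.
Round 3 — no new spreads; cascade stops.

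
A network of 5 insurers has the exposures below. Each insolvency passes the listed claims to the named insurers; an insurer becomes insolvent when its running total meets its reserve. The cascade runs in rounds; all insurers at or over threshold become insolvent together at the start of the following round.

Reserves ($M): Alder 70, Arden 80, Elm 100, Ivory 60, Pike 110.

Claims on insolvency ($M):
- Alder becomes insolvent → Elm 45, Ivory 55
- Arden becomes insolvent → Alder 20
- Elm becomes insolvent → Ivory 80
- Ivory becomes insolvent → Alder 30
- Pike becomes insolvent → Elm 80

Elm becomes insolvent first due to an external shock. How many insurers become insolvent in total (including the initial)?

Round 1 — Elm becomes insolvent (initial).
  Ivory: +80 → 80 ≥ 60
Round 2 — Ivory becomes insolvent.
  Alder: +30 → 30 < 70
No further insolvencies.

2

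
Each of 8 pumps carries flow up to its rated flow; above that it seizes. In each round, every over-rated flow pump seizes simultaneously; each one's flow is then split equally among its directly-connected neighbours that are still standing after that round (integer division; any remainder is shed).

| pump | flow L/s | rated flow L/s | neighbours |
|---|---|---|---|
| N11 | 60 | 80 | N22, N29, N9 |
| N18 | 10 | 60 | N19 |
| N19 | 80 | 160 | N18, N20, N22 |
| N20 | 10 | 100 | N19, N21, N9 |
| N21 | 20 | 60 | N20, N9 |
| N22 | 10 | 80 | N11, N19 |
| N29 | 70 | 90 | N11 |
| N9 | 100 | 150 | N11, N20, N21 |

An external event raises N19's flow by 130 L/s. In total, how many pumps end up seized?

2

Round 1 — N19 at 210 > 160. N19 seizes.
  N19 sheds 210 L/s to N18, N20, N22: 70 each.
    N18: 10+70 = 80 > 60
    N20: 10+70 = 80 ≤ 100
    N22: 10+70 = 80 ≤ 80
Round 2 — N18 seizes.
  N18 sheds 80 L/s: no online neighbours, lost.
No further seizures.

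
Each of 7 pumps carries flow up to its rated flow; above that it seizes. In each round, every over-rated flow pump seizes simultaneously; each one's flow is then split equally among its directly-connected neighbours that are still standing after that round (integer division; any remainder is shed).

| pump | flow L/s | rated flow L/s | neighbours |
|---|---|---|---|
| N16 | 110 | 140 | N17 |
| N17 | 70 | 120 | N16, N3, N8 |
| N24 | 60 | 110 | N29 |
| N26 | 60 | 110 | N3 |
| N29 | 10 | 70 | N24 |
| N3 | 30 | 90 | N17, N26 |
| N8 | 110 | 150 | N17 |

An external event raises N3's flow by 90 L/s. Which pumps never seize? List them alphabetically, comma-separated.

N24, N29

Round 1 — N3 at 120 > 90. N3 seizes.
  N3 sheds 120 L/s to N17, N26: 60 each.
    N17: 70+60 = 130 > 120
    N26: 60+60 = 120 > 110
Round 2 — N17, N26 seize.
  N17 sheds 130 L/s to N16, N8: 65 each.
    N16: 110+65 = 175 > 140
    N8: 110+65 = 175 > 150
  N26 sheds 120 L/s: no online neighbours, lost.
Round 3 — N16, N8 seize.
  N16 sheds 175 L/s: no online neighbours, lost.
  N8 sheds 175 L/s: no online neighbours, lost.
No further seizures.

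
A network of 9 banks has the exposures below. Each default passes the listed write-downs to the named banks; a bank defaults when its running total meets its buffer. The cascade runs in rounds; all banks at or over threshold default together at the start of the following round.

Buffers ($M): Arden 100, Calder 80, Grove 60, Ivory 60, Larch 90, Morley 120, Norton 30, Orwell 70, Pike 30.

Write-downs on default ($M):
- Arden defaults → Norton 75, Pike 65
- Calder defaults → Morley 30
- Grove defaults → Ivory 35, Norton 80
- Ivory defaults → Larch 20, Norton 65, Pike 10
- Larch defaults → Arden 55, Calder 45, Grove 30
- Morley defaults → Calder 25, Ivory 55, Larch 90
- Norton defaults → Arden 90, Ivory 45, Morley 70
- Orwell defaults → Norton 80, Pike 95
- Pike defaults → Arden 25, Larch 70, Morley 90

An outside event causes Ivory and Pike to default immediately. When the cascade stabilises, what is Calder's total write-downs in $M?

70

Round 1 — Ivory, Pike default (initial).
  Arden: +25 → 25 < 100
  Larch: +20+70 → 90 ≥ 90
  Morley: +90 → 90 < 120
  Norton: +65 → 65 ≥ 30
Round 2 — Larch, Norton default.
  Arden: +55+90 → 170 ≥ 100
  Calder: +45 → 45 < 80
  Grove: +30 → 30 < 60
  Morley: +70 → 160 ≥ 120
Round 3 — Arden, Morley default.
  Calder: +25 → 70 < 80
No further defaults.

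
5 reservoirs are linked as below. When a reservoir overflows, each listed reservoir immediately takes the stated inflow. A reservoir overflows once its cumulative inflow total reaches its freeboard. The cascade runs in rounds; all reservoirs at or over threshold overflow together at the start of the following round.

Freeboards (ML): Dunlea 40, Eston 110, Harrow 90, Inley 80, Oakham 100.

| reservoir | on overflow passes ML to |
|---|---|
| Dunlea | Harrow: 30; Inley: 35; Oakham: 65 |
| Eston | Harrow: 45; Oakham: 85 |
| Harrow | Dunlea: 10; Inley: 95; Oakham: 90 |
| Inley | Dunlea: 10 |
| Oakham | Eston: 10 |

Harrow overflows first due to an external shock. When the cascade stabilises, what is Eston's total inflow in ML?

0

Round 1 — Harrow overflows (initial).
  Dunlea: +10 → 10 < 40
  Inley: +95 → 95 ≥ 80
  Oakham: +90 → 90 < 100
Round 2 — Inley overflows.
  Dunlea: +10 → 20 < 40
No further overflows.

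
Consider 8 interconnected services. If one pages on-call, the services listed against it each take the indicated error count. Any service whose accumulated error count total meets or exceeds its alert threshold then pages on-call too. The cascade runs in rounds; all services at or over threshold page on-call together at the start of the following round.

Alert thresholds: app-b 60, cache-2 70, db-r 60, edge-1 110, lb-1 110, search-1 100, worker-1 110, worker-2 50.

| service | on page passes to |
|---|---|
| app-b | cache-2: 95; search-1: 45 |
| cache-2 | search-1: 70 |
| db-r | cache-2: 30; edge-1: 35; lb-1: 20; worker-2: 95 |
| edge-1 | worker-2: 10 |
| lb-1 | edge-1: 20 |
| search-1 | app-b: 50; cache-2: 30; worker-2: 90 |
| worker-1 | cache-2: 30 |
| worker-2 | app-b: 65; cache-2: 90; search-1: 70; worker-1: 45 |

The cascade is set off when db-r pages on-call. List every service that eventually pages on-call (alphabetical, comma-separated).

app-b, cache-2, db-r, search-1, worker-2

Round 1 — db-r pages on-call (initial).
  cache-2: +30 → 30 < 70
  edge-1: +35 → 35 < 110
  lb-1: +20 → 20 < 110
  worker-2: +95 → 95 ≥ 50
Round 2 — worker-2 pages on-call.
  app-b: +65 → 65 ≥ 60
  cache-2: +90 → 120 ≥ 70
  search-1: +70 → 70 < 100
  worker-1: +45 → 45 < 110
Round 3 — app-b, cache-2 page on-call.
  search-1: +45+70 → 185 ≥ 100
Round 4 — search-1 pages on-call.
No further pages.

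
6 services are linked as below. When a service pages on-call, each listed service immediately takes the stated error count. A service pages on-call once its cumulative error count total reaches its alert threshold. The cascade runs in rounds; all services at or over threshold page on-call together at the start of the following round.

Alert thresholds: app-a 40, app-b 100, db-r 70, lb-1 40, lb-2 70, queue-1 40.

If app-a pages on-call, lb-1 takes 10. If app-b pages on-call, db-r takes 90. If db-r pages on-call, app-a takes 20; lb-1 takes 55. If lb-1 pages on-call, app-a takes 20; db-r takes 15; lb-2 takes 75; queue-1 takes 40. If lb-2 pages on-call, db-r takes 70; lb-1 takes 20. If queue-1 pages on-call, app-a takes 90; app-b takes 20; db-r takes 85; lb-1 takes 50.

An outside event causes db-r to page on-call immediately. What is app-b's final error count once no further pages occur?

20

Round 1 — db-r pages on-call (initial).
  app-a: +20 → 20 < 40
  lb-1: +55 → 55 ≥ 40
Round 2 — lb-1 pages on-call.
  app-a: +20 → 40 ≥ 40
  lb-2: +75 → 75 ≥ 70
  queue-1: +40 → 40 ≥ 40
Round 3 — app-a, lb-2, queue-1 page on-call.
  app-b: +20 → 20 < 100
No further pages.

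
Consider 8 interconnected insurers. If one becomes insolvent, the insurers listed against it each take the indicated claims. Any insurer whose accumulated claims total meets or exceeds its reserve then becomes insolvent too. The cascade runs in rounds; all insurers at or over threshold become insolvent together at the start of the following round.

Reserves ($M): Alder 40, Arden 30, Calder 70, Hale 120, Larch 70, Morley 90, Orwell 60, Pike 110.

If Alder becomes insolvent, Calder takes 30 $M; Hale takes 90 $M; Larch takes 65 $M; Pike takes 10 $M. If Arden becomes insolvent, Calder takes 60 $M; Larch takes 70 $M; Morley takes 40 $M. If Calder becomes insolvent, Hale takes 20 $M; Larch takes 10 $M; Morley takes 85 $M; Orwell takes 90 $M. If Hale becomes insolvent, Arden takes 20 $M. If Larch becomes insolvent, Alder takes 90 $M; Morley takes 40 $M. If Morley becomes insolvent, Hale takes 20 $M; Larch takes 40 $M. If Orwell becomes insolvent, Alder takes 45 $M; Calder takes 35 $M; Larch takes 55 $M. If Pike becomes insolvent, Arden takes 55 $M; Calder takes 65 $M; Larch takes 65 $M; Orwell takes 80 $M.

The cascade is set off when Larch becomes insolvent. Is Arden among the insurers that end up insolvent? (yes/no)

Round 1 — Larch becomes insolvent (initial).
  Alder: +90 → 90 ≥ 40
  Morley: +40 → 40 < 90
Round 2 — Alder becomes insolvent.
  Calder: +30 → 30 < 70
  Hale: +90 → 90 < 120
  Pike: +10 → 10 < 110
No further insolvencies.

no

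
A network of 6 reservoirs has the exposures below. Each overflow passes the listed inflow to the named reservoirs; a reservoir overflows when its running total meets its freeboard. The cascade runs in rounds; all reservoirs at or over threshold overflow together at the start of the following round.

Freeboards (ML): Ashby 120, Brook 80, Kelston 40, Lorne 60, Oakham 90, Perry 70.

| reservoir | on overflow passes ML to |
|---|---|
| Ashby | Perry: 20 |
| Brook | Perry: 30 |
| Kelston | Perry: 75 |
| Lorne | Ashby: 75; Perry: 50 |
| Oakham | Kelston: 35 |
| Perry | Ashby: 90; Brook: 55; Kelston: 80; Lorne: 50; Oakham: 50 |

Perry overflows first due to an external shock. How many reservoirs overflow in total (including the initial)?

Round 1 — Perry overflows (initial).
  Ashby: +90 → 90 < 120
  Brook: +55 → 55 < 80
  Kelston: +80 → 80 ≥ 40
  Lorne: +50 → 50 < 60
  Oakham: +50 → 50 < 90
Round 2 — Kelston overflows.
No further overflows.

2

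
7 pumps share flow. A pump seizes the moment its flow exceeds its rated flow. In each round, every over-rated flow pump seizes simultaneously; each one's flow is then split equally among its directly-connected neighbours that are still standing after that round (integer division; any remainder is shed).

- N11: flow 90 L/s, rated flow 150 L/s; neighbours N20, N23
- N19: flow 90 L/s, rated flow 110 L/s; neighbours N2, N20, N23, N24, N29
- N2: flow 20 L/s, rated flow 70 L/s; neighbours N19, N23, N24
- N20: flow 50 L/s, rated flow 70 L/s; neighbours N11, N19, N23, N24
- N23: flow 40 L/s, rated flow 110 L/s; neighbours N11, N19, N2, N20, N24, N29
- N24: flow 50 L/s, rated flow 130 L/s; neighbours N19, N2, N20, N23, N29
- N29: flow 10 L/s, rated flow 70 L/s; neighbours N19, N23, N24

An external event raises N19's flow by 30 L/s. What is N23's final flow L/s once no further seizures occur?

88

Round 1 — N19 at 120 > 110. N19 seizes.
  N19 sheds 120 L/s to N2, N20, N23, N24, N29: 24 each.
    N2: 20+24 = 44 ≤ 70
    N20: 50+24 = 74 > 70
    N23: 40+24 = 64 ≤ 110
    N24: 50+24 = 74 ≤ 130
    N29: 10+24 = 34 ≤ 70
Round 2 — N20 seizes.
  N20 sheds 74 L/s to N11, N23, N24: 24 each (2 lost).
    N11: 90+24 = 114 ≤ 150
    N23: 64+24 = 88 ≤ 110
    N24: 74+24 = 98 ≤ 130
No further seizures.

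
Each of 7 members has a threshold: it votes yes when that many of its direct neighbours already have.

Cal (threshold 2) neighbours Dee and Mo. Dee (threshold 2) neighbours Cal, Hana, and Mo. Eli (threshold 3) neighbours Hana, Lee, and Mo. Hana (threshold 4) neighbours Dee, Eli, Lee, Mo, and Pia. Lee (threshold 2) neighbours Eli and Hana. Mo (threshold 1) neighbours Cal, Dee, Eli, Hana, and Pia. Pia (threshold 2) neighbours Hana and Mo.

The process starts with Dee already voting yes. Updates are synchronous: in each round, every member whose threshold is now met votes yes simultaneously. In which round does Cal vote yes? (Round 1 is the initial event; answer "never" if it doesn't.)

3

Round 1 — Dee votes yes (initial).
Round 2 — checking thresholds:
  Cal: 1 of 2 neighbours < 2, holds.
  Hana: 1 of 5 neighbours < 4, holds.
  Mo: 1 of 5 neighbours ≥ 1, votes yes.
Round 3 — checking thresholds:
  Cal: 2 of 2 neighbours ≥ 2, votes yes.
  Eli: 1 of 3 neighbours < 3, holds.
  Hana: 2 of 5 neighbours < 4, holds.
  Pia: 1 of 2 neighbours < 2, holds.
Round 4 — no new yes votes; cascade stops.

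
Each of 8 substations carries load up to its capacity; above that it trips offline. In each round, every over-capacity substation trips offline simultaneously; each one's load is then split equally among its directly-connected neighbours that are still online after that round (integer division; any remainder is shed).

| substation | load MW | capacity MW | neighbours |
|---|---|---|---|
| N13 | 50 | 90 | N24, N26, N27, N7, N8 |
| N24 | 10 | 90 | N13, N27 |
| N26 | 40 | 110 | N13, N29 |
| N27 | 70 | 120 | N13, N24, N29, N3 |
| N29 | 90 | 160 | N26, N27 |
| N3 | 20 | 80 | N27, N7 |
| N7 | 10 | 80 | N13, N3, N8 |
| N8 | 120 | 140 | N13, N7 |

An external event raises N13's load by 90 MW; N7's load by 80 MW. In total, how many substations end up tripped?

Round 1 — N13 at 140 > 90; N7 at 90 > 80. N13, N7 trip offline.
  N13 sheds 140 MW to N24, N26, N27, N8: 35 each.
    N24: 10+35 = 45 ≤ 90
    N26: 40+35 = 75 ≤ 110
    N27: 70+35 = 105 ≤ 120
    N8: 120+35 = 155 > 140
  N7 sheds 90 MW to N3, N8: 45 each.
    N3: 20+45 = 65 ≤ 80
    N8: 155+45 = 200 > 140
Round 2 — N8 trips offline.
  N8 sheds 200 MW: no online neighbours, lost.
No further trips.

3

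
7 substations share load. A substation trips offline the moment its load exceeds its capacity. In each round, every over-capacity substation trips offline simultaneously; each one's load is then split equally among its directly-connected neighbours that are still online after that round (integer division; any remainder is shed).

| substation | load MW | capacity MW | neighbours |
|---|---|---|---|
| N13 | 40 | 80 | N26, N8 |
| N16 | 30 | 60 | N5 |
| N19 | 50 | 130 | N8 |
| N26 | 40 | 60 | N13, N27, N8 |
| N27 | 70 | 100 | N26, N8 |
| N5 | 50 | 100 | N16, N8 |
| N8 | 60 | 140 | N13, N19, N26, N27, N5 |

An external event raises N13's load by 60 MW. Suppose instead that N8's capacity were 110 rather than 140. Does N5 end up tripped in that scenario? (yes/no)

With N8's capacity at 110:
Round 1 — N13 at 100 > 80. N13 trips offline.
  N13 sheds 100 MW to N26, N8: 50 each.
    N26: 40+50 = 90 > 60
    N8: 60+50 = 110 ≤ 110
Round 2 — N26 trips offline.
  N26 sheds 90 MW to N27, N8: 45 each.
    N27: 70+45 = 115 > 100
    N8: 110+45 = 155 > 110
Round 3 — N27, N8 trip offline.
  N27 sheds 115 MW: no online neighbours, lost.
  N8 sheds 155 MW to N19, N5: 77 each (1 lost).
    N19: 50+77 = 127 ≤ 130
    N5: 50+77 = 127 > 100
Round 4 — N5 trips offline.
  N5 sheds 127 MW to N16: 127 each.
    N16: 30+127 = 157 > 60
Round 5 — N16 trips offline.
  N16 sheds 157 MW: no online neighbours, lost.
No further trips.

yes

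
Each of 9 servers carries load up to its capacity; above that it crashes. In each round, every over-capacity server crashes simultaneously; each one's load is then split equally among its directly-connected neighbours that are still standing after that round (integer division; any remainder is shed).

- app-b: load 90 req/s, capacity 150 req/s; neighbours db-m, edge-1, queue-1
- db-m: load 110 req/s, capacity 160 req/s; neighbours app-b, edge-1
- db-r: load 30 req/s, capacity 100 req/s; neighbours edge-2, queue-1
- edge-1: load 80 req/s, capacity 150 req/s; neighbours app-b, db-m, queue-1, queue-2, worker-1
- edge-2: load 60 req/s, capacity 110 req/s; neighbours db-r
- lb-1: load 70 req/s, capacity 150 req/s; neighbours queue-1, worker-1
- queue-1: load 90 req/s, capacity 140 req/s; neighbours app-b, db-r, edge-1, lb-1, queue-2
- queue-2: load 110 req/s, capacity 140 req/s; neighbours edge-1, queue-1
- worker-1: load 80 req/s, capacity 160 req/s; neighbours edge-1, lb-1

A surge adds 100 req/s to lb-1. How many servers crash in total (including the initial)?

7

Round 1 — lb-1 at 170 > 150. lb-1 crashes.
  lb-1 sheds 170 req/s to queue-1, worker-1: 85 each.
    queue-1: 90+85 = 175 > 140
    worker-1: 80+85 = 165 > 160
Round 2 — queue-1, worker-1 crash.
  queue-1 sheds 175 req/s to app-b, db-r, edge-1, queue-2: 43 each (3 lost).
    app-b: 90+43 = 133 ≤ 150
    db-r: 30+43 = 73 ≤ 100
    edge-1: 80+43 = 123 ≤ 150
    queue-2: 110+43 = 153 > 140
  worker-1 sheds 165 req/s to edge-1: 165 each.
    edge-1: 123+165 = 288 > 150
Round 3 — edge-1, queue-2 crash.
  edge-1 sheds 288 req/s to app-b, db-m: 144 each.
    app-b: 133+144 = 277 > 150
    db-m: 110+144 = 254 > 160
  queue-2 sheds 153 req/s: no online neighbours, lost.
Round 4 — app-b, db-m crash.
  app-b sheds 277 req/s: no online neighbours, lost.
  db-m sheds 254 req/s: no online neighbours, lost.
No further crashes.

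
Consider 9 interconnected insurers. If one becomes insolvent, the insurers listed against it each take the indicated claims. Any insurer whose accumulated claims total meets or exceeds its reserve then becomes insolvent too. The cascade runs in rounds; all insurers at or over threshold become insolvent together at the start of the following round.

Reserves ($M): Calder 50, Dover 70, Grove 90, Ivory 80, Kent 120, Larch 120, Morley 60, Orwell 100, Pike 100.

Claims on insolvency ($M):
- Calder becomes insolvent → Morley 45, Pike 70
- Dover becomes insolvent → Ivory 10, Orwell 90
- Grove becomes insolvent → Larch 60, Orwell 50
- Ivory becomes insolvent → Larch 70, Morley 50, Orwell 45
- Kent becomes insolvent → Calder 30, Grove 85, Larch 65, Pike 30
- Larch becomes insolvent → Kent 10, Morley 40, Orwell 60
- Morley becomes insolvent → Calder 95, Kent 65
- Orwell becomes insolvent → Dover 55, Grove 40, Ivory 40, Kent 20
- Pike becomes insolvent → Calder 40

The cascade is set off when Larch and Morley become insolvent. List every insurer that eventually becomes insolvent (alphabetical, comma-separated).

Round 1 — Larch, Morley become insolvent (initial).
  Calder: +95 → 95 ≥ 50
  Kent: +10+65 → 75 < 120
  Orwell: +60 → 60 < 100
Round 2 — Calder becomes insolvent.
  Pike: +70 → 70 < 100
No further insolvencies.

Calder, Larch, Morley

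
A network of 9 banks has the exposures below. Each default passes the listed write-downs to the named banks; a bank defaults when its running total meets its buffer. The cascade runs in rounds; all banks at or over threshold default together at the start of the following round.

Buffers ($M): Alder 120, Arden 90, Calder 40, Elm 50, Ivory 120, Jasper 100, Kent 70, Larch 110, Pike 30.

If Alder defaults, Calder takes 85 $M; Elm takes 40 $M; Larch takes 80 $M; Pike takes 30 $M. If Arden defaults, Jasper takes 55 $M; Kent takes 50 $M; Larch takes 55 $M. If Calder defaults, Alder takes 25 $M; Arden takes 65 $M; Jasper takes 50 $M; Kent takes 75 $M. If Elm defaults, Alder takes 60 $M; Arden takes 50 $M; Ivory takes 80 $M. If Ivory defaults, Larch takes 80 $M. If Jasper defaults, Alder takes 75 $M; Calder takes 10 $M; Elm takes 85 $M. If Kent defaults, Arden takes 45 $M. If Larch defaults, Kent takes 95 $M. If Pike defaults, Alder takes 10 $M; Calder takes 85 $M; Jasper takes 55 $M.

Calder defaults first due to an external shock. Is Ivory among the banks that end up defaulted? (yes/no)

Round 1 — Calder defaults (initial).
  Alder: +25 → 25 < 120
  Arden: +65 → 65 < 90
  Jasper: +50 → 50 < 100
  Kent: +75 → 75 ≥ 70
Round 2 — Kent defaults.
  Arden: +45 → 110 ≥ 90
Round 3 — Arden defaults.
  Jasper: +55 → 105 ≥ 100
  Larch: +55 → 55 < 110
Round 4 — Jasper defaults.
  Alder: +75 → 100 < 120
  Elm: +85 → 85 ≥ 50
Round 5 — Elm defaults.
  Alder: +60 → 160 ≥ 120
  Ivory: +80 → 80 < 120
Round 6 — Alder defaults.
  Larch: +80 → 135 ≥ 110
  Pike: +30 → 30 ≥ 30
Round 7 — Larch, Pike default.
No further defaults.

no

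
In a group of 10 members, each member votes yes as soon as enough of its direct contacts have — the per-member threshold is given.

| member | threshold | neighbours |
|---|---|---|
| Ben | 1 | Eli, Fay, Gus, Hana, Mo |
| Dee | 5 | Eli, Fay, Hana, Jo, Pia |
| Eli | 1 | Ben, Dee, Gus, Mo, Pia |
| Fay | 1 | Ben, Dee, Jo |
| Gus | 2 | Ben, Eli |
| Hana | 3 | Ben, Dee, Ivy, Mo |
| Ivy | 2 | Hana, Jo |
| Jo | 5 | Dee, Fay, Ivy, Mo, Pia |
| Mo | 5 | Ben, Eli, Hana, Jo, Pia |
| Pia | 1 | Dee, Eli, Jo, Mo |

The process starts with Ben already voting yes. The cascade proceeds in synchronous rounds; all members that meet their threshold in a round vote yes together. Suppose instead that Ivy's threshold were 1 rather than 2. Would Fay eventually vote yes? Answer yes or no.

yes

With Ivy's threshold at 1:
Round 1 — Ben votes yes (initial).
Round 2 — checking thresholds:
  Eli: 1 of 5 neighbours ≥ 1, votes yes.
  Fay: 1 of 3 neighbours ≥ 1, votes yes.
  Gus: 1 of 2 neighbours < 2, holds.
  Hana: 1 of 4 neighbours < 3, holds.
  Mo: 1 of 5 neighbours < 5, holds.
Round 3 — checking thresholds:
  Dee: 2 of 5 neighbours < 5, holds.
  Gus: 2 of 2 neighbours ≥ 2, votes yes.
  Hana: 1 of 4 neighbours < 3, holds.
  Jo: 1 of 5 neighbours < 5, holds.
  Mo: 2 of 5 neighbours < 5, holds.
  Pia: 1 of 4 neighbours ≥ 1, votes yes.
Round 4 — no new yes votes; cascade stops.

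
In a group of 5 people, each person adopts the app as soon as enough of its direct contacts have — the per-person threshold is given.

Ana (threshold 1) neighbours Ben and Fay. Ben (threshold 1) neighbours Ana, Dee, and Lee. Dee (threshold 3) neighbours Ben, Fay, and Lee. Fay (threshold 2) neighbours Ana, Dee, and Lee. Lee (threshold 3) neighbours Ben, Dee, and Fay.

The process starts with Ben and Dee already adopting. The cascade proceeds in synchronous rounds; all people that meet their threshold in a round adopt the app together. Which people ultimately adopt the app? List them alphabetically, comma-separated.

Round 1 — Ben, Dee adopt the app (initial).
Round 2 — checking thresholds:
  Ana: 1 of 2 neighbours ≥ 1, adopts the app.
  Fay: 1 of 3 neighbours < 2, not yet.
  Lee: 2 of 3 neighbours < 3, not yet.
Round 3 — checking thresholds:
  Fay: 2 of 3 neighbours ≥ 2, adopts the app.
  Lee: 2 of 3 neighbours < 3, not yet.
Round 4 — checking thresholds:
  Lee: 3 of 3 neighbours ≥ 3, adopts the app.
Round 5 — no new adoptions; cascade stops.

Ana, Ben, Dee, Fay, Lee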